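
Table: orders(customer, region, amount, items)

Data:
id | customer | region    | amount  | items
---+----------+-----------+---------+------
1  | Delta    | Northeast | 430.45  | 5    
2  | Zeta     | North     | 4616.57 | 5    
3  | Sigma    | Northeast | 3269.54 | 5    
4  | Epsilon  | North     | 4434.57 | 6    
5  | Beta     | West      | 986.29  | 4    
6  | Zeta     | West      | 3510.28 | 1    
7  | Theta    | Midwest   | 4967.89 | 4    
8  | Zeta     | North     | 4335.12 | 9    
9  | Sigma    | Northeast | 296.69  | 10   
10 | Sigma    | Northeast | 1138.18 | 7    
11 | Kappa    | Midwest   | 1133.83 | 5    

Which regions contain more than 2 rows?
SELECT region, COUNT(*) as cnt
FROM orders
GROUP BY region
HAVING COUNT(*) > 2

Result:
  North: 3
  Northeast: 4

Note: HAVING filters groups after aggregation, WHERE filters rows before.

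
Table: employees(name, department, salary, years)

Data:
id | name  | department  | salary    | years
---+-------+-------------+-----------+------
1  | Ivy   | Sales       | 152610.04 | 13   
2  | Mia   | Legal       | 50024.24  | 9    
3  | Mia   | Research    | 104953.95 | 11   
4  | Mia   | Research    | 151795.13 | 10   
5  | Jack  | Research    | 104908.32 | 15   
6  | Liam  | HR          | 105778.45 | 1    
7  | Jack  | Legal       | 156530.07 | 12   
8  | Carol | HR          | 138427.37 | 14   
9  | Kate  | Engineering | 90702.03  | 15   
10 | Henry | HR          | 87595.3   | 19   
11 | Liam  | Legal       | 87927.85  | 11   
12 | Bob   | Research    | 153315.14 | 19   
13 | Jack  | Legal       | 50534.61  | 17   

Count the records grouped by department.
SELECT department, COUNT(*) as count
FROM employees
GROUP BY department

Result:
  Engineering: 1
  HR: 3
  Legal: 4
  Research: 4
  Sales: 1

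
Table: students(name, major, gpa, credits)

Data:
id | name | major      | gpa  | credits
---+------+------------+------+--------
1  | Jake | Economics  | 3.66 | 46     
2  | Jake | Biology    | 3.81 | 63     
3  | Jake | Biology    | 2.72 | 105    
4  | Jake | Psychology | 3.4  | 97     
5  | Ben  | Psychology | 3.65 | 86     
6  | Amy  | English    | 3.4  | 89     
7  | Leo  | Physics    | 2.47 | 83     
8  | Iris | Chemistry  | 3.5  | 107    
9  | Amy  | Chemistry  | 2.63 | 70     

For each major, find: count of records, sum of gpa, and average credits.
SELECT major,
       COUNT(*) as cnt,
       SUM(gpa) as total_gpa,
       AVG(credits) as avg_credits
FROM students
GROUP BY major

Result:
  Biology: 2 records, 6.53 total gpa, 84.00 avg credits
  Chemistry: 2 records, 6.13 total gpa, 88.50 avg credits
  Economics: 1 records, 3.66 total gpa, 46.00 avg credits
  English: 1 records, 3.40 total gpa, 89.00 avg credits
  Physics: 1 records, 2.47 total gpa, 83.00 avg credits
  Psychology: 2 records, 7.05 total gpa, 91.50 avg credits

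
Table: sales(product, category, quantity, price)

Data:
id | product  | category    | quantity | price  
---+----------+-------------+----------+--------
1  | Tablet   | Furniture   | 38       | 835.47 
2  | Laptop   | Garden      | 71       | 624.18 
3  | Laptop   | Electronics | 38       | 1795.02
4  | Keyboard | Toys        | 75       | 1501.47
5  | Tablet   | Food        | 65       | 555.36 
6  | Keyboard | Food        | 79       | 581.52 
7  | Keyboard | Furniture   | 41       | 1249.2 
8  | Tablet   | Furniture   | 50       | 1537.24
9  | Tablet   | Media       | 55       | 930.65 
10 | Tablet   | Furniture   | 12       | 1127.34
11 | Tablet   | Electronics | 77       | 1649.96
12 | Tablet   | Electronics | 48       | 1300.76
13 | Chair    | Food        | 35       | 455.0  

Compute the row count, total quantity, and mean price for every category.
SELECT category,
       COUNT(*) as cnt,
       SUM(quantity) as total_quantity,
       AVG(price) as avg_price
FROM sales
GROUP BY category

Result:
  Electronics: 3 records, 163 total quantity, 1581.91 avg price
  Food: 3 records, 179 total quantity, 530.63 avg price
  Furniture: 4 records, 141 total quantity, 1187.31 avg price
  Garden: 1 records, 71 total quantity, 624.18 avg price
  Media: 1 records, 55 total quantity, 930.65 avg price
  Toys: 1 records, 75 total quantity, 1501.47 avg price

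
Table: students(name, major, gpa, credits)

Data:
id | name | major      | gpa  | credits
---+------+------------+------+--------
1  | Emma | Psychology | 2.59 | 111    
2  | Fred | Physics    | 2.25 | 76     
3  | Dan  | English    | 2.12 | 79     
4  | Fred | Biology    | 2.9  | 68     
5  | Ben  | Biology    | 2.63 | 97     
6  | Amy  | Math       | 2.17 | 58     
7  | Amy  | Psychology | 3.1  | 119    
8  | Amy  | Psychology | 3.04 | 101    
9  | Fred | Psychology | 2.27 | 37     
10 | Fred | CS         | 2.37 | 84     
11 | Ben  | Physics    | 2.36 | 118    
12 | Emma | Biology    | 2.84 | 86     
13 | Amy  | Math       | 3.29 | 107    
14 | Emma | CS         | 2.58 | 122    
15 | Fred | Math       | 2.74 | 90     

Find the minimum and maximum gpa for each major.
SELECT major, MIN(gpa), MAX(gpa)
FROM students
GROUP BY major

Result:
  Biology: min=2.63, max=2.90
  CS: min=2.37, max=2.58
  English: min=2.12, max=2.12
  Math: min=2.17, max=3.29
  Physics: min=2.25, max=2.36
  Psychology: min=2.27, max=3.10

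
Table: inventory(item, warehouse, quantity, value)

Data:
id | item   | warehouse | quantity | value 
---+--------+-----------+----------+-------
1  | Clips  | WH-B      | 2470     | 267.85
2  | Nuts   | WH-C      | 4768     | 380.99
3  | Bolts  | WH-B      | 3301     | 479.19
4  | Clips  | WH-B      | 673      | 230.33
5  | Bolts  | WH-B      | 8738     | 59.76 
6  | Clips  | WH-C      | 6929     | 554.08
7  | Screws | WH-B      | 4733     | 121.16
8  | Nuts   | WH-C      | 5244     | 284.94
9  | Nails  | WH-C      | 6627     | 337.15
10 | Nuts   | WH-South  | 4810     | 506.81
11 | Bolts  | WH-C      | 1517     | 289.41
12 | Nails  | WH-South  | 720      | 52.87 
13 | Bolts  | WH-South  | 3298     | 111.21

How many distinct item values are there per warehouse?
SELECT warehouse, COUNT(DISTINCT item)
FROM inventory
GROUP BY warehouse

Result:
  WH-B: 3 distinct
  WH-C: 4 distinct
  WH-South: 3 distinct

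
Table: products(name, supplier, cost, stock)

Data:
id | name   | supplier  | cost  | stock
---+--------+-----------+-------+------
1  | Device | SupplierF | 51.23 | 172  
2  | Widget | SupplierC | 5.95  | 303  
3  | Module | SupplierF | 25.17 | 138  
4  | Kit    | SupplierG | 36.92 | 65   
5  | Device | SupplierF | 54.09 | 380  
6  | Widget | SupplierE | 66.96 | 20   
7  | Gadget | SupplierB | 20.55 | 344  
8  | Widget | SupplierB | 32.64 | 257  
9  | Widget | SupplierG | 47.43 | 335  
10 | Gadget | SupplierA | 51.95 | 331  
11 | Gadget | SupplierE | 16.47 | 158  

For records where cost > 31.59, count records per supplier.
SELECT supplier, COUNT(*)
FROM products
WHERE cost > 31.59
GROUP BY supplier

Note: WHERE filters rows before grouping.

Result:
  SupplierA: 1
  SupplierB: 1
  SupplierE: 1
  SupplierF: 2
  SupplierG: 2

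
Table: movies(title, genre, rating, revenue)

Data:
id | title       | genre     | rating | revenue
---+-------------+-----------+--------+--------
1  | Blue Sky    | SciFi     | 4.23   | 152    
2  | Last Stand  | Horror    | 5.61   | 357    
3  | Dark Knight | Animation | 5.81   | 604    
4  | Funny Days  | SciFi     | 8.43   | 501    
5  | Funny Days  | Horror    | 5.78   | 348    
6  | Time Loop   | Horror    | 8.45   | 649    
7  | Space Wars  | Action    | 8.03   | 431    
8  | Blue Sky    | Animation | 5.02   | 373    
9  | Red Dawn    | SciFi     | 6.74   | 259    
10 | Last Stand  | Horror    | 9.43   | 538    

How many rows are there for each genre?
SELECT genre, COUNT(*) as count
FROM movies
GROUP BY genre

Result:
  Action: 1
  Animation: 2
  Horror: 4
  SciFi: 3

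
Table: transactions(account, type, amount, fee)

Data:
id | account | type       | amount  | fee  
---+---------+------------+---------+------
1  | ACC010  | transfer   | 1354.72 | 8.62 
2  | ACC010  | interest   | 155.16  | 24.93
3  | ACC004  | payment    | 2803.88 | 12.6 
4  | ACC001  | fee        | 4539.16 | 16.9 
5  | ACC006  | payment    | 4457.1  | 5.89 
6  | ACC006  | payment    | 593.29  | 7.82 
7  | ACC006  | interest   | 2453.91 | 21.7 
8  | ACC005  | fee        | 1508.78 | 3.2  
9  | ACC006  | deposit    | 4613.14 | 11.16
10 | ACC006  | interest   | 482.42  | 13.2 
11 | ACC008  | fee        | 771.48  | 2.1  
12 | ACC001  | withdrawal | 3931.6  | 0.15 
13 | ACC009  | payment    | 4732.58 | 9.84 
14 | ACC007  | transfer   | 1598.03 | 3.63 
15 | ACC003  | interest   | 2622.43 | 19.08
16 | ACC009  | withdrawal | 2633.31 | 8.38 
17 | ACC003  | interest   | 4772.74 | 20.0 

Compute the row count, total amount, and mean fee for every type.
SELECT type,
       COUNT(*) as cnt,
       SUM(amount) as total_amount,
       AVG(fee) as avg_fee
FROM transactions
GROUP BY type

Result:
  deposit: 1 records, 4613.14 total amount, 11.16 avg fee
  fee: 3 records, 6819.42 total amount, 7.40 avg fee
  interest: 5 records, 10486.66 total amount, 19.78 avg fee
  payment: 4 records, 12586.85 total amount, 9.04 avg fee
  transfer: 2 records, 2952.75 total amount, 6.13 avg fee
  withdrawal: 2 records, 6564.91 total amount, 4.27 avg fee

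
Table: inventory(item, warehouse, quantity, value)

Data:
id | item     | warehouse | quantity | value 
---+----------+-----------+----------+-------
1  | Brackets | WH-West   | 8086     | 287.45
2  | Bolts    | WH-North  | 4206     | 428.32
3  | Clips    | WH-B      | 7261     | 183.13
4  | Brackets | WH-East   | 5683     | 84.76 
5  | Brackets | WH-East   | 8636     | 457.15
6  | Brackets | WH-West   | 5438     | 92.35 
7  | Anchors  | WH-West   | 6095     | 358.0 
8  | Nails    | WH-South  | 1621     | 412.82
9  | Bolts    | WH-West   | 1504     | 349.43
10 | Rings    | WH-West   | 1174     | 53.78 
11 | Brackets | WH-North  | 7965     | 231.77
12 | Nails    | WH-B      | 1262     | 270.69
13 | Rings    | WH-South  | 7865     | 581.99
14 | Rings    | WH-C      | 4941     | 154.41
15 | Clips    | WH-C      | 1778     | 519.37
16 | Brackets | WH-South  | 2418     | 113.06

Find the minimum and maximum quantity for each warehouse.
SELECT warehouse, MIN(quantity), MAX(quantity)
FROM inventory
GROUP BY warehouse

Result:
  WH-B: min=1262, max=7261
  WH-C: min=1778, max=4941
  WH-East: min=5683, max=8636
  WH-North: min=4206, max=7965
  WH-South: min=1621, max=7865
  WH-West: min=1174, max=8086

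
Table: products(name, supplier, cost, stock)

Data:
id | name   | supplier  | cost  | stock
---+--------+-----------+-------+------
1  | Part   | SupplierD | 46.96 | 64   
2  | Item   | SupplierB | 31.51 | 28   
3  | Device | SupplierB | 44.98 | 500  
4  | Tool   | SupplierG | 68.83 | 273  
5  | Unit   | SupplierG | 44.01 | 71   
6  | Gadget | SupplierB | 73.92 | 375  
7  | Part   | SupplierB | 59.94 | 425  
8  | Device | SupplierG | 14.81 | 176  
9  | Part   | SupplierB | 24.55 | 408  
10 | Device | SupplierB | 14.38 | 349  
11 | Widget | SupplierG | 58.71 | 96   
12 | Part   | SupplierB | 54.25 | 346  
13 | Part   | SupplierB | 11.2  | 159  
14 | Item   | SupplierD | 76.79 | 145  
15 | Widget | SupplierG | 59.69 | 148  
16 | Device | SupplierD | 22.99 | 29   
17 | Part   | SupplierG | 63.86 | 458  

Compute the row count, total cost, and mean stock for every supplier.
SELECT supplier,
       COUNT(*) as cnt,
       SUM(cost) as total_cost,
       AVG(stock) as avg_stock
FROM products
GROUP BY supplier

Result:
  SupplierB: 8 records, 314.73 total cost, 323.75 avg stock
  SupplierD: 3 records, 146.74 total cost, 79.33 avg stock
  SupplierG: 6 records, 309.91 total cost, 203.67 avg stock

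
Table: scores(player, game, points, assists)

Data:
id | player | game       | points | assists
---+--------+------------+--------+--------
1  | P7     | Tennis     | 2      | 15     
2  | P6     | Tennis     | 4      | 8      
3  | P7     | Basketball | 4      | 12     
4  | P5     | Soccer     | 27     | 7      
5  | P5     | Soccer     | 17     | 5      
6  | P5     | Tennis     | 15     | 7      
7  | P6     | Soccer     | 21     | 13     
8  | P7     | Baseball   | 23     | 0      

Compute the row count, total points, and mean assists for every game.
SELECT game,
       COUNT(*) as cnt,
       SUM(points) as total_points,
       AVG(assists) as avg_assists
FROM scores
GROUP BY game

Result:
  Baseball: 1 records, 23 total points, 0.00 avg assists
  Basketball: 1 records, 4 total points, 12.00 avg assists
  Soccer: 3 records, 65 total points, 8.33 avg assists
  Tennis: 3 records, 21 total points, 10.00 avg assists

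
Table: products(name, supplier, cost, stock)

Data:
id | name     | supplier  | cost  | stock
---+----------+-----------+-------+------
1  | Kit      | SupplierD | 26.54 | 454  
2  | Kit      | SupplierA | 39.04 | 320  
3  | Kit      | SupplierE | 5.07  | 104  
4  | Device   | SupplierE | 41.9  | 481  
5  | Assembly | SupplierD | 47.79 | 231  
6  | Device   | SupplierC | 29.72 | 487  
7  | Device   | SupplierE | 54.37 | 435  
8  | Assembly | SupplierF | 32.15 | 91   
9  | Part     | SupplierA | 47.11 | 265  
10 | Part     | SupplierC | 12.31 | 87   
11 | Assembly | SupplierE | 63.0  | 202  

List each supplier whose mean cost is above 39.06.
SELECT supplier, AVG(cost)
FROM products
GROUP BY supplier
HAVING AVG(cost) > 39.06

Result:
  SupplierA: avg=43.08
  SupplierE: avg=41.09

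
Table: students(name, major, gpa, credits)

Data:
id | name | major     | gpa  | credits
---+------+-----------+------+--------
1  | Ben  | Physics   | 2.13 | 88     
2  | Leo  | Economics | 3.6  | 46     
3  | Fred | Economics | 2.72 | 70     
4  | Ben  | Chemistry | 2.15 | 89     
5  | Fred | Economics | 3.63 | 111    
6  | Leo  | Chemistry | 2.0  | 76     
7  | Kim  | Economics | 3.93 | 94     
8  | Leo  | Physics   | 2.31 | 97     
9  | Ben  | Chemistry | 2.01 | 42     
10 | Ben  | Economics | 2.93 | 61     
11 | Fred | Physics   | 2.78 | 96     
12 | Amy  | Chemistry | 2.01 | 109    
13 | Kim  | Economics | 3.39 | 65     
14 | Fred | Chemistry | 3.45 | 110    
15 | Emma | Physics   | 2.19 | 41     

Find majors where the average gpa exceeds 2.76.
SELECT major, AVG(gpa)
FROM students
GROUP BY major
HAVING AVG(gpa) > 2.76

Result:
  Economics: avg=3.37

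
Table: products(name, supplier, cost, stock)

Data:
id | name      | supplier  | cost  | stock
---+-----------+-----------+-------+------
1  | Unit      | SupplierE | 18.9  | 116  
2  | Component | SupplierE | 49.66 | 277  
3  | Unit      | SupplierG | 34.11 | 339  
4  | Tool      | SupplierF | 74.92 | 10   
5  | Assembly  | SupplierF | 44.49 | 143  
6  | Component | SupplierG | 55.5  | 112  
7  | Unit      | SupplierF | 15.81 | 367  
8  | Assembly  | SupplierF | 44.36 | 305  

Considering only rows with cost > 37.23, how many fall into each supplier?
SELECT supplier, COUNT(*)
FROM products
WHERE cost > 37.23
GROUP BY supplier

Note: WHERE filters rows before grouping.

Result:
  SupplierE: 1
  SupplierF: 3
  SupplierG: 1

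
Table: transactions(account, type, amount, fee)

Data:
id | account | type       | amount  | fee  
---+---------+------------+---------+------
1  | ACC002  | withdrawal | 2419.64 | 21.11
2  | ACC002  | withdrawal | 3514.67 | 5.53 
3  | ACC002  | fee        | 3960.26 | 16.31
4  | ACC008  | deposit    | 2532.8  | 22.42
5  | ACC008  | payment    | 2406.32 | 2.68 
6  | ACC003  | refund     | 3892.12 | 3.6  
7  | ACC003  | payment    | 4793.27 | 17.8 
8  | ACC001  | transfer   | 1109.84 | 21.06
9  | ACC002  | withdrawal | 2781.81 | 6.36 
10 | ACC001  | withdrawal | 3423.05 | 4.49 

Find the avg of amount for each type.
SELECT type, AVG(amount) as result
FROM transactions
GROUP BY type

Result:
  deposit: 2532.80
  fee: 3960.26
  payment: 3599.80
  refund: 3892.12
  transfer: 1109.84
  withdrawal: 3034.79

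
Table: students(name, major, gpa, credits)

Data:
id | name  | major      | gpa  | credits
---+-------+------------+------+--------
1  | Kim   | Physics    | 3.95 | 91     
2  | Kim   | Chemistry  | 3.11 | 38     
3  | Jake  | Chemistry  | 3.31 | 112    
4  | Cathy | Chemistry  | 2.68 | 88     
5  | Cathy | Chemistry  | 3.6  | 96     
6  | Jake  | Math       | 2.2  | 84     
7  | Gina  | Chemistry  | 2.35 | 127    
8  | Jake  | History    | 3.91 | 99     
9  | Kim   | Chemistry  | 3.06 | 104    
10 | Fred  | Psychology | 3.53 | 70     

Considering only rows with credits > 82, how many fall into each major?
SELECT major, COUNT(*)
FROM students
WHERE credits > 82
GROUP BY major

Note: WHERE filters rows before grouping.

Result:
  Chemistry: 5
  History: 1
  Math: 1
  Physics: 1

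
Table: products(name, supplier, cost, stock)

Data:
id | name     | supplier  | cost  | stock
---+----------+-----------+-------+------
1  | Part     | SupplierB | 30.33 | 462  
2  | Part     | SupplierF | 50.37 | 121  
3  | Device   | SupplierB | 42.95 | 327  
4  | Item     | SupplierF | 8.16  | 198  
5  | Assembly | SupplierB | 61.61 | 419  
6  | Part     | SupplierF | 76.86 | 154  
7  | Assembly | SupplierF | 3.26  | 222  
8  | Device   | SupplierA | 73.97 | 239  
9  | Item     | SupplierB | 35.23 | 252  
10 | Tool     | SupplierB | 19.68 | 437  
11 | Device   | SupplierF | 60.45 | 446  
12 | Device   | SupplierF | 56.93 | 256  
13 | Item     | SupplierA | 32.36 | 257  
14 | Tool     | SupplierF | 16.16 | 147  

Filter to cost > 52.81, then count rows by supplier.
SELECT supplier, COUNT(*)
FROM products
WHERE cost > 52.81
GROUP BY supplier

Note: WHERE filters rows before grouping.

Result:
  SupplierA: 1
  SupplierB: 1
  SupplierF: 3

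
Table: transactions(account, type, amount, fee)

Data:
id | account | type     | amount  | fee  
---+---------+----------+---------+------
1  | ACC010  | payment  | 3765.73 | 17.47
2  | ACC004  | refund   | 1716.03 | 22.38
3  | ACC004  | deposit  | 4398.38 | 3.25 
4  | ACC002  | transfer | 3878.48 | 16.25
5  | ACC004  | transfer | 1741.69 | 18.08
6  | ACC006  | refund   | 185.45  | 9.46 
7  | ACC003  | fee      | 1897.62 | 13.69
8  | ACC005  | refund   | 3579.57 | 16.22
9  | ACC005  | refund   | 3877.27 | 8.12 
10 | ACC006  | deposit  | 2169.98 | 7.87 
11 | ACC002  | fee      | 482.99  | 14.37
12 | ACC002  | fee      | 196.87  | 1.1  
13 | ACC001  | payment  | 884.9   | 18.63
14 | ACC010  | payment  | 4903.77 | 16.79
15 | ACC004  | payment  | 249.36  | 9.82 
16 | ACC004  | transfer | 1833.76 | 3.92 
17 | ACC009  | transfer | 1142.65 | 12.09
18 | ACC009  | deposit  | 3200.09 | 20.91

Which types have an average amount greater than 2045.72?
SELECT type, AVG(amount)
FROM transactions
GROUP BY type
HAVING AVG(amount) > 2045.72

Result:
  deposit: avg=3256.15
  payment: avg=2450.94
  refund: avg=2339.58
  transfer: avg=2149.15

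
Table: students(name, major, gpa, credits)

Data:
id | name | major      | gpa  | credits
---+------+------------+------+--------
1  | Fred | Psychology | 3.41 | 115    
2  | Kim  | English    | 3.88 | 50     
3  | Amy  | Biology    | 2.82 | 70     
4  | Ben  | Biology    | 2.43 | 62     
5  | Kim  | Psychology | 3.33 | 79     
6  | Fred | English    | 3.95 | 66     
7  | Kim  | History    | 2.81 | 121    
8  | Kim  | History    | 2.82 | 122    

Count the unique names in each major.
SELECT major, COUNT(DISTINCT name)
FROM students
GROUP BY major

Result:
  Biology: 2 distinct
  English: 2 distinct
  History: 1 distinct
  Psychology: 2 distinct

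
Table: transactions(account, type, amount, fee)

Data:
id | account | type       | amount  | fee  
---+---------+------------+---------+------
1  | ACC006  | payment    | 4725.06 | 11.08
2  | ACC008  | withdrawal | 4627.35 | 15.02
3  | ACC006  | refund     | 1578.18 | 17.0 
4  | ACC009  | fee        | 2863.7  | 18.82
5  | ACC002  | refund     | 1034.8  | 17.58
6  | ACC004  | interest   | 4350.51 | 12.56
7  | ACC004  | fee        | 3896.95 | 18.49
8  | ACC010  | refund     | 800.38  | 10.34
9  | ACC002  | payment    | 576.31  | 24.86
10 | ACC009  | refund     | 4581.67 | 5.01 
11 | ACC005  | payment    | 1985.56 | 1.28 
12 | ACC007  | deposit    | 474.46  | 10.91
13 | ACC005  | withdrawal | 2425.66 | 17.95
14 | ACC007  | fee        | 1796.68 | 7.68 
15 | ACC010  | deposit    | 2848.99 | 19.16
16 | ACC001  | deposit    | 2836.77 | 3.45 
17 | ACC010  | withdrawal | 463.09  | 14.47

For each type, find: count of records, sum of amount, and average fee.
SELECT type,
       COUNT(*) as cnt,
       SUM(amount) as total_amount,
       AVG(fee) as avg_fee
FROM transactions
GROUP BY type

Result:
  deposit: 3 records, 6160.22 total amount, 11.17 avg fee
  fee: 3 records, 8557.33 total amount, 15.00 avg fee
  interest: 1 records, 4350.51 total amount, 12.56 avg fee
  payment: 3 records, 7286.93 total amount, 12.41 avg fee
  refund: 4 records, 7995.03 total amount, 12.48 avg fee
  withdrawal: 3 records, 7516.10 total amount, 15.81 avg fee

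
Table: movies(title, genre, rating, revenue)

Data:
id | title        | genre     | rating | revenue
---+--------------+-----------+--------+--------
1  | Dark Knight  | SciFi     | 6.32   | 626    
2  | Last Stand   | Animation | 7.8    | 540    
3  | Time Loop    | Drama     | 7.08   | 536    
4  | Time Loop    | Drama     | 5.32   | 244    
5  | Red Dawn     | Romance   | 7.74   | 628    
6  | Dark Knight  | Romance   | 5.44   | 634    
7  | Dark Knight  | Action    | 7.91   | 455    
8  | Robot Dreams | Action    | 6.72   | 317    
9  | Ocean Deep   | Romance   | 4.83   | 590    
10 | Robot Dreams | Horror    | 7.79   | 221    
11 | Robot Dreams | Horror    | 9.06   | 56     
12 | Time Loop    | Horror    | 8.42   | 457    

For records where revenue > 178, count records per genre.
SELECT genre, COUNT(*)
FROM movies
WHERE revenue > 178
GROUP BY genre

Note: WHERE filters rows before grouping.

Result:
  Action: 2
  Animation: 1
  Drama: 2
  Horror: 2
  Romance: 3
  SciFi: 1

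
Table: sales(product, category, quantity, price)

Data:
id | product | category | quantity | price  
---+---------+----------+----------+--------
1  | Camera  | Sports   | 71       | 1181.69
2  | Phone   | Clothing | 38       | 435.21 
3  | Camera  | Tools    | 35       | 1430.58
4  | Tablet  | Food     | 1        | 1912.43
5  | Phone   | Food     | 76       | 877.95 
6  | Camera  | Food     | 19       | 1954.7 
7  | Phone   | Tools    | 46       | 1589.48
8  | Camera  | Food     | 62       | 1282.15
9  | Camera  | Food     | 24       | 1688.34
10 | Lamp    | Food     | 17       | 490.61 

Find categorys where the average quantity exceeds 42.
SELECT category, AVG(quantity)
FROM sales
GROUP BY category
HAVING AVG(quantity) > 42

Result:
  Sports: avg=71.00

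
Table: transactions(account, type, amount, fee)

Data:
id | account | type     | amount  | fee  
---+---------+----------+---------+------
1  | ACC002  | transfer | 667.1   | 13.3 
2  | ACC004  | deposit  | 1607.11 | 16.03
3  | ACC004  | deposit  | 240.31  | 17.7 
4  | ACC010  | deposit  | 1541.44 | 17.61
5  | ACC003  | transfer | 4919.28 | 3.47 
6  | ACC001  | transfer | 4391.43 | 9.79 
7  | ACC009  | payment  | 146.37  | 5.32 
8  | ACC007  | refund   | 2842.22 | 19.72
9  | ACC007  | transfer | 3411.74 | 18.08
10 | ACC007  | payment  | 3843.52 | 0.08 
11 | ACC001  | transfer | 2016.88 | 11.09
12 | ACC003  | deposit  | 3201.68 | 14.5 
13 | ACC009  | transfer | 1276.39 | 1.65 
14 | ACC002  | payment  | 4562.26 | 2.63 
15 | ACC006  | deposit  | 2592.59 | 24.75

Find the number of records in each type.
SELECT type, COUNT(*) as count
FROM transactions
GROUP BY type

Result:
  deposit: 5
  payment: 3
  refund: 1
  transfer: 6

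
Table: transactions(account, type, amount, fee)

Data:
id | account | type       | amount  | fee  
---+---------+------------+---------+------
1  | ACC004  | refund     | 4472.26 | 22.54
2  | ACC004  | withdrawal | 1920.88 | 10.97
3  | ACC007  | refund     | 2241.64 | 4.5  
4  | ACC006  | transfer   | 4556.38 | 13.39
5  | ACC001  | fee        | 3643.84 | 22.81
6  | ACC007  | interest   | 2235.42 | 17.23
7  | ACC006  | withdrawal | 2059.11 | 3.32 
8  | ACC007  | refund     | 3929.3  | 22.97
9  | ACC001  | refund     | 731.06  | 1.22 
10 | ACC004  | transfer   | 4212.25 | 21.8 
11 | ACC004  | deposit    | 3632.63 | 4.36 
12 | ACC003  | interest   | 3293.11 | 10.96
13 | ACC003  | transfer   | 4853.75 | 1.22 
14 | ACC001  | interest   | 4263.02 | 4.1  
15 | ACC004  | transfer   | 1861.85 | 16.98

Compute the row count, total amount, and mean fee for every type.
SELECT type,
       COUNT(*) as cnt,
       SUM(amount) as total_amount,
       AVG(fee) as avg_fee
FROM transactions
GROUP BY type

Result:
  deposit: 1 records, 3632.63 total amount, 4.36 avg fee
  fee: 1 records, 3643.84 total amount, 22.81 avg fee
  interest: 3 records, 9791.55 total amount, 10.76 avg fee
  refund: 4 records, 11374.26 total amount, 12.81 avg fee
  transfer: 4 records, 15484.23 total amount, 13.35 avg fee
  withdrawal: 2 records, 3979.99 total amount, 7.15 avg fee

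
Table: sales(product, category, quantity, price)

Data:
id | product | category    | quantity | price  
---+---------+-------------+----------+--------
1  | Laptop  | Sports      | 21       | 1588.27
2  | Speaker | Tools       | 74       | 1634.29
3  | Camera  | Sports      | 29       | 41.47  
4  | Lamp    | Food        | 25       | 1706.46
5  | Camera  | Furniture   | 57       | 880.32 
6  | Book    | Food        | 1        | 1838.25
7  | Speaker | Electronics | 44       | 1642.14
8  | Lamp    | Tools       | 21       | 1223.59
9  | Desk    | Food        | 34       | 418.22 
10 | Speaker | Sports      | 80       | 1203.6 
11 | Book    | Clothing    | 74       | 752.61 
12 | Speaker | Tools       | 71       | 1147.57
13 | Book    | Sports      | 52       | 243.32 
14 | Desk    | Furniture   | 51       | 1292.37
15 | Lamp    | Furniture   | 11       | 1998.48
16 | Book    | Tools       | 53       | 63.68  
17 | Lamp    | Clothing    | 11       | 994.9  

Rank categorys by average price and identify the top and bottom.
SELECT category, AVG(price)
FROM sales
GROUP BY category
ORDER BY AVG(price)

All groups:
  Sports: 769.17
  Clothing: 873.76
  Tools: 1017.28
  Food: 1320.98
  Furniture: 1390.39
  Electronics: 1642.14

Highest: Electronics (1642.14)
Lowest: Sports (769.17)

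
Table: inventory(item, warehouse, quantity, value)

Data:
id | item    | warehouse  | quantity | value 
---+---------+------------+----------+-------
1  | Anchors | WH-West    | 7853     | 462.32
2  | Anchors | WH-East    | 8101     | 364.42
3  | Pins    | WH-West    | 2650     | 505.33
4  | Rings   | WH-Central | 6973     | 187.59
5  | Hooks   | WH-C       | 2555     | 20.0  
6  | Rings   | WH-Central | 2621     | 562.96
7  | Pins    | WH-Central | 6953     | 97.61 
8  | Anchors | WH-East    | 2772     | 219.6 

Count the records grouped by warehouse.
SELECT warehouse, COUNT(*) as count
FROM inventory
GROUP BY warehouse

Result:
  WH-C: 1
  WH-Central: 3
  WH-East: 2
  WH-West: 2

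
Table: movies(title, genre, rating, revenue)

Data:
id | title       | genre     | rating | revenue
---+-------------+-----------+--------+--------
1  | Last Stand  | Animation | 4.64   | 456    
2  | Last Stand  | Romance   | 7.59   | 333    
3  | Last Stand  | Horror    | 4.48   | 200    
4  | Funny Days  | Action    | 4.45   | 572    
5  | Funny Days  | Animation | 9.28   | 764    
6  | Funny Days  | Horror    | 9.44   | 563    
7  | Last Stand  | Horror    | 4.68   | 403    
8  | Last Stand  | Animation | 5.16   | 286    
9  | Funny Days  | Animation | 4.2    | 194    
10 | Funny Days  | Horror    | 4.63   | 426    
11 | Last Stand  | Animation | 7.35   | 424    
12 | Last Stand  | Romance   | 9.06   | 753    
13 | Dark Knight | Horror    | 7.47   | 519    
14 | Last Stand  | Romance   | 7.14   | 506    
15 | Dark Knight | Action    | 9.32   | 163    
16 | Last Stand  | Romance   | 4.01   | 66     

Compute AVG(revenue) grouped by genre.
SELECT genre, AVG(revenue) as result
FROM movies
GROUP BY genre

Result:
  Action: 367.50
  Animation: 424.80
  Horror: 422.20
  Romance: 414.50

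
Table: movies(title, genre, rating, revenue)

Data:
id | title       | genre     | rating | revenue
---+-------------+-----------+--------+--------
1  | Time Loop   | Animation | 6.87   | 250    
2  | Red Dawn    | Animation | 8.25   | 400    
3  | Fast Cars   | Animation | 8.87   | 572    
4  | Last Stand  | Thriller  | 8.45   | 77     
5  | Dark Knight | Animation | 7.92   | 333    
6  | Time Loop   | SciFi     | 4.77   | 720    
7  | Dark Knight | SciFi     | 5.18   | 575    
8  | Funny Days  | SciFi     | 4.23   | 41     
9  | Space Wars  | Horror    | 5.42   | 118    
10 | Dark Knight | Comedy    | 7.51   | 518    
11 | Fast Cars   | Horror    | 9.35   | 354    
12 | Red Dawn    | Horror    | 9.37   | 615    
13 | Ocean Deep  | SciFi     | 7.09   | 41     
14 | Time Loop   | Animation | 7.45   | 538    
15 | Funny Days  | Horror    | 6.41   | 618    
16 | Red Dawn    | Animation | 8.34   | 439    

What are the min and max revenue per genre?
SELECT genre, MIN(revenue), MAX(revenue)
FROM movies
GROUP BY genre

Result:
  Animation: min=250, max=572
  Comedy: min=518, max=518
  Horror: min=118, max=618
  SciFi: min=41, max=720
  Thriller: min=77, max=77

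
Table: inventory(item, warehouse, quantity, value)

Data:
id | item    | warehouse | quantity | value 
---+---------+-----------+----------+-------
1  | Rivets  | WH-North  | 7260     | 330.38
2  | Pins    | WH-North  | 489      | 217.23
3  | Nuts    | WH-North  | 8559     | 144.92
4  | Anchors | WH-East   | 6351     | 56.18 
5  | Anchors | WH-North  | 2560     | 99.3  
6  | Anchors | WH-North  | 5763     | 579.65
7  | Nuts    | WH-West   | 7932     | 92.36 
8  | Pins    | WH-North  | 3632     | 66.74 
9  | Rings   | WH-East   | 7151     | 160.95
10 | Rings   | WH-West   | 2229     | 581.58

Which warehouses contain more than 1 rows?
SELECT warehouse, COUNT(*) as cnt
FROM inventory
GROUP BY warehouse
HAVING COUNT(*) > 1

Result:
  WH-East: 2
  WH-North: 6
  WH-West: 2

Note: HAVING filters groups after aggregation, WHERE filters rows before.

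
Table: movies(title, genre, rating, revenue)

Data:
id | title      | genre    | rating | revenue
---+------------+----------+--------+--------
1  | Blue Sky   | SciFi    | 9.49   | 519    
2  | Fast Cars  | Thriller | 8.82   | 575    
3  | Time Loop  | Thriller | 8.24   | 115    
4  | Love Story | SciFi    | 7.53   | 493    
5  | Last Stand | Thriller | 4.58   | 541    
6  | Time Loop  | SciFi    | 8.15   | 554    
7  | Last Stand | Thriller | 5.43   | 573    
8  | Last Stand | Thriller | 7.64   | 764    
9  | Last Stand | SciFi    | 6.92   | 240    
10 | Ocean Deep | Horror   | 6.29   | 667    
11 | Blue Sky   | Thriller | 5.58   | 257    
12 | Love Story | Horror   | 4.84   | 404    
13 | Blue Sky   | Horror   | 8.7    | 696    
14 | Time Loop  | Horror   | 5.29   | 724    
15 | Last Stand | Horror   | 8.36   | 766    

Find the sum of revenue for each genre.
SELECT genre, SUM(revenue) as result
FROM movies
GROUP BY genre

Result:
  Horror: 3257
  SciFi: 1806
  Thriller: 2825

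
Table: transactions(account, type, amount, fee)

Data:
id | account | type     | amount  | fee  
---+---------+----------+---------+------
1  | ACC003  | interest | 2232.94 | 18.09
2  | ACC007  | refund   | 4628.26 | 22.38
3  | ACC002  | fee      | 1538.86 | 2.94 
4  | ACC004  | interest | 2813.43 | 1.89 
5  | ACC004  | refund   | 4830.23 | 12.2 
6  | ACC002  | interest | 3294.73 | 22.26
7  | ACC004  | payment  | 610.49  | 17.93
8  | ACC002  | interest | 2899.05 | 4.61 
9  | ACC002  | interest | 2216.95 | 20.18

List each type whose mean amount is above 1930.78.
SELECT type, AVG(amount)
FROM transactions
GROUP BY type
HAVING AVG(amount) > 1930.78

Result:
  interest: avg=2691.42
  refund: avg=4729.25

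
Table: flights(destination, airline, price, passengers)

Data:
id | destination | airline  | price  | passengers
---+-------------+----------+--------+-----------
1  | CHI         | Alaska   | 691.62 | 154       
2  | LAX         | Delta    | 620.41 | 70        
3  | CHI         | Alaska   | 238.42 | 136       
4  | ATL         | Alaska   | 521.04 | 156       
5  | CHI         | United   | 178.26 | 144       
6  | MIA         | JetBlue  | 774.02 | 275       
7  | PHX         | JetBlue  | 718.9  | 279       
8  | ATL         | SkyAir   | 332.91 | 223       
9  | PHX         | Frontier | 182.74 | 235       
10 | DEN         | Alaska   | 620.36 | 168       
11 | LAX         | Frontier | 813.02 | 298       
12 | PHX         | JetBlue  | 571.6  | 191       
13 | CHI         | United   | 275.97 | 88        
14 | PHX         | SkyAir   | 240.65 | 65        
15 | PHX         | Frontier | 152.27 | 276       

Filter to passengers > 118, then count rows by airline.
SELECT airline, COUNT(*)
FROM flights
WHERE passengers > 118
GROUP BY airline

Note: WHERE filters rows before grouping.

Result:
  Alaska: 4
  Frontier: 3
  JetBlue: 3
  SkyAir: 1
  United: 1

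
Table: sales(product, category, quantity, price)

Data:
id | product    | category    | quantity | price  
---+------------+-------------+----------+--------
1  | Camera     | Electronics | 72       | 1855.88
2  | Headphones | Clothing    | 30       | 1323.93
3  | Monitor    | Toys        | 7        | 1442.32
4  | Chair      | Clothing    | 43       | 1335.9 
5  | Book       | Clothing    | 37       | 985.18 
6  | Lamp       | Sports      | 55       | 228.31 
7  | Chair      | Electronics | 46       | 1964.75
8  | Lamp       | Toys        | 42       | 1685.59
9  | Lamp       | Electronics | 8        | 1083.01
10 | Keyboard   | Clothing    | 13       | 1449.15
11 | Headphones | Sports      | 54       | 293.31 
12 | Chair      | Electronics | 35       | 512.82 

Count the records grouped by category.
SELECT category, COUNT(*) as count
FROM sales
GROUP BY category

Result:
  Clothing: 4
  Electronics: 4
  Sports: 2
  Toys: 2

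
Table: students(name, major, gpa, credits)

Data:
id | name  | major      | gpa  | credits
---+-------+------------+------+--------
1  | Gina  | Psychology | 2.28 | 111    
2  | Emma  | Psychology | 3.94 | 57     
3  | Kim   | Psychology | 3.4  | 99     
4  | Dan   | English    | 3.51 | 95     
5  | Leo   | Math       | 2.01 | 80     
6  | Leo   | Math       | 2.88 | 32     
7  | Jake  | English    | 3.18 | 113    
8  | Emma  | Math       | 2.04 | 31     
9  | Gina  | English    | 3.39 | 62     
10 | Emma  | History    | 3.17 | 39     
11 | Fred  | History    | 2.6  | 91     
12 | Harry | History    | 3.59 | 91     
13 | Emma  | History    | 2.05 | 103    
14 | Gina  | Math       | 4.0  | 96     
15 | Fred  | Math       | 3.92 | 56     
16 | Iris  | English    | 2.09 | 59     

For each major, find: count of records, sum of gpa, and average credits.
SELECT major,
       COUNT(*) as cnt,
       SUM(gpa) as total_gpa,
       AVG(credits) as avg_credits
FROM students
GROUP BY major

Result:
  English: 4 records, 12.17 total gpa, 82.25 avg credits
  History: 4 records, 11.41 total gpa, 81.00 avg credits
  Math: 5 records, 14.85 total gpa, 59.00 avg credits
  Psychology: 3 records, 9.62 total gpa, 89.00 avg credits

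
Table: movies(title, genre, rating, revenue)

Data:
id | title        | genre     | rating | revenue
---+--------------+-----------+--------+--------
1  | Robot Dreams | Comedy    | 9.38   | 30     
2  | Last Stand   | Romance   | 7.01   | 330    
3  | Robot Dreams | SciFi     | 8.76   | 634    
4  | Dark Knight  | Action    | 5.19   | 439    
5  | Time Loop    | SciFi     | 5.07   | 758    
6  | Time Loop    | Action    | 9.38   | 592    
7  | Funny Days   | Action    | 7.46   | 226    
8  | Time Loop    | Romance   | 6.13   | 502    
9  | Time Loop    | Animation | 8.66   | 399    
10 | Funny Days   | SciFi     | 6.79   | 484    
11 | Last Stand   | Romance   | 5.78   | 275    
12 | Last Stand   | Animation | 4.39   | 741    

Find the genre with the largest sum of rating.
SELECT genre, SUM(rating) as val
FROM movies
GROUP BY genre
ORDER BY val DESC
LIMIT 1

Result: Action with sum(rating) = 22.03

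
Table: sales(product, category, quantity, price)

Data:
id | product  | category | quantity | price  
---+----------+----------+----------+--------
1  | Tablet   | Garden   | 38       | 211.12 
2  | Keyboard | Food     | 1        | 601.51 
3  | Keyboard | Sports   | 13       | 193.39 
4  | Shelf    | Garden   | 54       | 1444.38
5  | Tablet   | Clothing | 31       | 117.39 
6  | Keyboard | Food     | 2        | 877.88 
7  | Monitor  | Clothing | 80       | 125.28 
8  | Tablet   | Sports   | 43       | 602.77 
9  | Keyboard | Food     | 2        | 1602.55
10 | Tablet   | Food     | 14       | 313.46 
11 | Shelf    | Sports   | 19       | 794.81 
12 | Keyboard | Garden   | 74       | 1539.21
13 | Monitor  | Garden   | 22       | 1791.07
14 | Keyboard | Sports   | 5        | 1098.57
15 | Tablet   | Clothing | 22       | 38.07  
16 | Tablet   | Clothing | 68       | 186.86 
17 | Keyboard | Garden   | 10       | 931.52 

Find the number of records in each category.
SELECT category, COUNT(*) as count
FROM sales
GROUP BY category

Result:
  Clothing: 4
  Food: 4
  Garden: 5
  Sports: 4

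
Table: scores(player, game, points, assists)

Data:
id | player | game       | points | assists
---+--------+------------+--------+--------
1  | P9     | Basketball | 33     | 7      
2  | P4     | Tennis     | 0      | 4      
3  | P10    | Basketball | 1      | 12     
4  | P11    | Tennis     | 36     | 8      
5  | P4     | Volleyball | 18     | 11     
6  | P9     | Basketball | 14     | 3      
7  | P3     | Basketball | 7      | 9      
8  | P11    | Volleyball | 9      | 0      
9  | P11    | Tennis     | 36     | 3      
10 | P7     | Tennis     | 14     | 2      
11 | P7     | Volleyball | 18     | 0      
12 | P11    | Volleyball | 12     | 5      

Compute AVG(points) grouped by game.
SELECT game, AVG(points) as result
FROM scores
GROUP BY game

Result:
  Basketball: 13.75
  Tennis: 21.50
  Volleyball: 14.25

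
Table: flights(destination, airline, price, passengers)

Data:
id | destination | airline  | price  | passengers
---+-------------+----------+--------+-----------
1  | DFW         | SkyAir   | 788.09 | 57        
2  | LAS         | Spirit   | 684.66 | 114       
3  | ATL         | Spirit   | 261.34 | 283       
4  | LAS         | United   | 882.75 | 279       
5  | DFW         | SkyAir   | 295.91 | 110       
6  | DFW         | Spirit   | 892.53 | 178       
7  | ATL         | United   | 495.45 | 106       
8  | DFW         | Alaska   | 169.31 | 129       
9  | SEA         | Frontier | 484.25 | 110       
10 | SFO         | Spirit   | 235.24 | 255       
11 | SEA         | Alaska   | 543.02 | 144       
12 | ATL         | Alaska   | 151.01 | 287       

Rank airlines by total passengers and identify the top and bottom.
SELECT airline, SUM(passengers)
FROM flights
GROUP BY airline
ORDER BY SUM(passengers)

All groups:
  Frontier: 110
  SkyAir: 167
  United: 385
  Alaska: 560
  Spirit: 830

Highest: Spirit (830)
Lowest: Frontier (110)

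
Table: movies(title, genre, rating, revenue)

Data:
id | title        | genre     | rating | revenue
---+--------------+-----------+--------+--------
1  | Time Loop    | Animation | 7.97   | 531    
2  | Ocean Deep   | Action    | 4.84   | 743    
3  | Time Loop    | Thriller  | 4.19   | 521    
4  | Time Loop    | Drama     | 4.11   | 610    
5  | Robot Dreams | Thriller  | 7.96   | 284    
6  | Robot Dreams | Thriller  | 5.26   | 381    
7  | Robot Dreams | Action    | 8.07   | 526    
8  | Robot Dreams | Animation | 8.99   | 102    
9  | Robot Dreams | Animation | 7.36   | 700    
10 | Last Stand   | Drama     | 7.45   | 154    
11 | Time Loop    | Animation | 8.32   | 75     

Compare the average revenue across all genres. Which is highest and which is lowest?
SELECT genre, AVG(revenue)
FROM movies
GROUP BY genre
ORDER BY AVG(revenue)

All groups:
  Animation: 352.00
  Drama: 382.00
  Thriller: 395.33
  Action: 634.50

Highest: Action (634.50)
Lowest: Animation (352.00)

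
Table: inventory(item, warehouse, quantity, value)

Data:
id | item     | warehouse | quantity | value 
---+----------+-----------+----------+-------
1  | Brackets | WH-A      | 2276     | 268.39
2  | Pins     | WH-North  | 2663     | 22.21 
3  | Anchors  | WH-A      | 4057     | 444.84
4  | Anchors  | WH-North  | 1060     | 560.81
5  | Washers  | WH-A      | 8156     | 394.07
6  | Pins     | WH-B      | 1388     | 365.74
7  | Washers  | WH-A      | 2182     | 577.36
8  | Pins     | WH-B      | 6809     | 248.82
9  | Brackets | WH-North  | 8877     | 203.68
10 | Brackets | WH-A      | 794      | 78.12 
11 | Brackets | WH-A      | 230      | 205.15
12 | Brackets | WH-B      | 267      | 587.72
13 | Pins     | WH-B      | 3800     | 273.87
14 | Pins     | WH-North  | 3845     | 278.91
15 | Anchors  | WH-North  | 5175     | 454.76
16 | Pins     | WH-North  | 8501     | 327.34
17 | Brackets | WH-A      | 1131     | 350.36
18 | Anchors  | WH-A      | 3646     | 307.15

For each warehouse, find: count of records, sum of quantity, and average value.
SELECT warehouse,
       COUNT(*) as cnt,
       SUM(quantity) as total_quantity,
       AVG(value) as avg_value
FROM inventory
GROUP BY warehouse

Result:
  WH-A: 8 records, 22472 total quantity, 328.18 avg value
  WH-B: 4 records, 12264 total quantity, 369.04 avg value
  WH-North: 6 records, 30121 total quantity, 307.95 avg value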